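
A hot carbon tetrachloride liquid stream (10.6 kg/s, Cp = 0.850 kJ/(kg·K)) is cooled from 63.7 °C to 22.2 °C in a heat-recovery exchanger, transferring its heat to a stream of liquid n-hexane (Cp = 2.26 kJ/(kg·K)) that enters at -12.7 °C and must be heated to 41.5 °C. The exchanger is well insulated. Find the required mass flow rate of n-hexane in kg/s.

ṁ_c = 3.05 kg/s

Heat released by hot stream: Q = 10.6 × 0.850 × (63.7 − 22.2) = 373.91 kJ/s
Energy balance on cold side (adiabatic exchanger): Q = ṁ_c·Cp_c·(T_c,out − T_c,in)
ṁ_c = 373.91 / [2.26 × (41.5 − -12.7)] = 3.0526 kg/s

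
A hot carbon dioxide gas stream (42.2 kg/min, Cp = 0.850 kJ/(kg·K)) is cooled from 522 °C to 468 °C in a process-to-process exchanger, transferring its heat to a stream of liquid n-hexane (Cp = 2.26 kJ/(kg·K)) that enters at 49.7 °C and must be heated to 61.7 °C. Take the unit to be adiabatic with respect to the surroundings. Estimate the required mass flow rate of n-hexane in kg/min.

ṁ_c = 71.4 kg/min

Heat released by hot stream: Q = 42.2 × 0.850 × (522 − 468) = 1937 kJ/min
Energy balance on cold side (adiabatic exchanger): Q = ṁ_c·Cp_c·(T_c,out − T_c,in)
ṁ_c = 1937 / [2.26 × (61.7 − 49.7)] = 71.423 kg/min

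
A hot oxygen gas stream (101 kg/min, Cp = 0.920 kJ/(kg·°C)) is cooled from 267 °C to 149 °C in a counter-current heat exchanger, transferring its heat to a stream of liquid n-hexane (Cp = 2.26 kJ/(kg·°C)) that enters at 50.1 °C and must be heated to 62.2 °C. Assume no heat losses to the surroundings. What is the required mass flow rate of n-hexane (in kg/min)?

ṁ_c = 401 kg/min

Heat released by hot stream: Q = 101 × 0.920 × (267 − 149) = 10965 kJ/min
Energy balance on cold side (adiabatic exchanger): Q = ṁ_c·Cp_c·(T_c,out − T_c,in)
ṁ_c = 10965 / [2.26 × (62.2 − 50.1)] = 400.96 kg/min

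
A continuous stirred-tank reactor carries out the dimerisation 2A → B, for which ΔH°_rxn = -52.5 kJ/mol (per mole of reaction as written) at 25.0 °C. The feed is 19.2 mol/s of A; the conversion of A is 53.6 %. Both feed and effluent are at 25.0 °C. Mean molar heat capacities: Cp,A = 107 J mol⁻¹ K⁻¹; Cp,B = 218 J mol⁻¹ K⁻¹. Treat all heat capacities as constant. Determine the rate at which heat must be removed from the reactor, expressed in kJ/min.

Extent of reaction ξ = 0.536 × 19.2 / 2 = 5.1456 mol/s
Reaction term: ξ·ΔH°_rxn = 5.1456 × -52.5 = -270.14 kJ/s
Q = ΔH = -270.14 kJ/s = -270.14 kW
Heat removed = 16209 kJ/min

Q_out = 16200 kJ/min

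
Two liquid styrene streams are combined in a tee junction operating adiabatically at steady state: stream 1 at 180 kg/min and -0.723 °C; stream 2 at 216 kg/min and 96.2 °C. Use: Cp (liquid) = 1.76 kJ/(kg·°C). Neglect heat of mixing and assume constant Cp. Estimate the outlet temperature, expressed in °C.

No heat crosses the boundary, so H_out = H_in.
T_out = Σ ṁᵢCp,ᵢTᵢ / Σ ṁᵢCp,ᵢ
      = 36342 / 696.96 = 52.144 °C

T_out = 52.1 °C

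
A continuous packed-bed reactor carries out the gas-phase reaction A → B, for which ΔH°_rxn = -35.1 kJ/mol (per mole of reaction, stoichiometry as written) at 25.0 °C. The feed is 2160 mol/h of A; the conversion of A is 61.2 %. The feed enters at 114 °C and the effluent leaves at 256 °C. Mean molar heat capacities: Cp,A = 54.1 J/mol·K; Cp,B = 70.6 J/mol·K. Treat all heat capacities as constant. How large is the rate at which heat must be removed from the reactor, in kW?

Extent of reaction ξ = 0.612 × 2160 = 1321.9 mol/h
Reaction term: ξ·ΔH°_rxn = 1321.9 × -35.1 = -46399 kJ/h
Sensible, feed 114→25 °C: -10400 kJ/h
Outlet flows (mol/h): A 838.08, B 1321.9
Sensible, products 25→256 °C: 32032 kJ/h
Q = ΔH = -24767 kJ/h = -6.8798 kW
Heat removed = 6.8798 kW

Q_out = 6.88 kW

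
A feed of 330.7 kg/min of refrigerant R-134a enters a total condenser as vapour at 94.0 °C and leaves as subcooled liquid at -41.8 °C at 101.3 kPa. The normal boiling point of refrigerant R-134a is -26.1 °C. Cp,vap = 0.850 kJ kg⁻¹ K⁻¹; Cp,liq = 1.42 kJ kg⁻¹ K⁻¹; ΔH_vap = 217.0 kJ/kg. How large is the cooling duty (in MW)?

vapour 94.0→-26.1 °C: -102.08 kJ/kg
condensation at -26.1 °C: -217 kJ/kg
liquid -26.1→-41.8 °C: -22.294 kJ/kg
Δh = -102.08 + -217 + -22.294 = -341.38 kJ/kg
Q = ṁ·Δh = 330.7 kg/min × -341.38 kJ/kg = -112890 kJ/min
|Q| = 1881.6 kW = 1.8816 MW

Q_c = 1.88 MW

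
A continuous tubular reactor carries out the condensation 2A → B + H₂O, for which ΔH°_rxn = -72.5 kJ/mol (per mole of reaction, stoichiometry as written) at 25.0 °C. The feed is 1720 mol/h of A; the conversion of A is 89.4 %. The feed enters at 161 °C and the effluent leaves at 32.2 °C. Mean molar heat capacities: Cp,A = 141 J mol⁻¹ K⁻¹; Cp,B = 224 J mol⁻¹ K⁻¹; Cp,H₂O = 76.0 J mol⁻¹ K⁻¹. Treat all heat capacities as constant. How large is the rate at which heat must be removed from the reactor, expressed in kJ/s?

Q_out = 24.1 kJ/s

Extent of reaction ξ = 0.894 × 1720 / 2 = 768.84 mol/h
Reaction term: ξ·ΔH°_rxn = 768.84 × -72.5 = -55741 kJ/h
Sensible, feed 161→25 °C: -32983 kJ/h
Outlet flows (mol/h): A 182.32, B 768.84, H₂O 768.84
Sensible, products 25→32.2 °C: 1845.8 kJ/h
Q = ΔH = -86878 kJ/h = -24.133 kW
Heat removed = 24.133 kJ/s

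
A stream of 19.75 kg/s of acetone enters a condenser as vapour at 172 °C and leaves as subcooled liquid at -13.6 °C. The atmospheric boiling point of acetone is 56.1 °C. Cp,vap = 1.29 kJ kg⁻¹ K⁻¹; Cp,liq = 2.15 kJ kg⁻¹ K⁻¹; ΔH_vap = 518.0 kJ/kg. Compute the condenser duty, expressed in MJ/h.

Q_c = 58100 MJ/h

vapour 172→56.1 °C: -149.51 kJ/kg
condensation at 56.1 °C: -518 kJ/kg
liquid 56.1→-13.6 °C: -149.85 kJ/kg
Δh = -149.51 + -518 + -149.85 = -817.37 kJ/kg
Q = ṁ·Δh = 19.75 kg/s × -817.37 kJ/kg = -16143 kJ/s
|Q| = 16143 kW = 58115 MJ/h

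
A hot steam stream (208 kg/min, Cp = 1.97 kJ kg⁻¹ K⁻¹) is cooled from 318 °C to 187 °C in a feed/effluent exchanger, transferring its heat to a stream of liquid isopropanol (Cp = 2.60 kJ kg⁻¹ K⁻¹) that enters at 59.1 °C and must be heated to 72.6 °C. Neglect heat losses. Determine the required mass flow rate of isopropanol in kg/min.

Heat released by hot stream: Q = 208 × 1.97 × (318 − 187) = 53679 kJ/min
Energy balance on cold side (adiabatic exchanger): Q = ṁ_c·Cp_c·(T_c,out − T_c,in)
ṁ_c = 53679 / [2.60 × (72.6 − 59.1)] = 1529.3 kg/min

ṁ_c = 1530 kg/min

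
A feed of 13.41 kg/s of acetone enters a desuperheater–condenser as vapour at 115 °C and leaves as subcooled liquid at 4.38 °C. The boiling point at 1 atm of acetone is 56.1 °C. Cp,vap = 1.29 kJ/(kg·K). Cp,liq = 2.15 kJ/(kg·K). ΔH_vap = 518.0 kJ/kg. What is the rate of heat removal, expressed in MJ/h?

Q_c = 34000 MJ/h

vapour 115→56.1 °C: -75.981 kJ/kg
condensation at 56.1 °C: -518 kJ/kg
liquid 56.1→4.38 °C: -111.2 kJ/kg
Δh = -75.981 + -518 + -111.2 = -705.18 kJ/kg
Q = ṁ·Δh = 13.41 kg/s × -705.18 kJ/kg = -9456.5 kJ/s
|Q| = 9456.5 kW = 34043 MJ/h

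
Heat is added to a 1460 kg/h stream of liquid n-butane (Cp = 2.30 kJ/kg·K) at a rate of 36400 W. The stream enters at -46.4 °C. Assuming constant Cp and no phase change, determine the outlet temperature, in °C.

Q = 36400 W = 131040 kJ/h
ΔT = Q/(ṁ·Cp) = 131040/(1460×2.30) = 39.023 K
T_out = -46.4 + 39.023 = -7.3768 °C

T_out = -7.38 °C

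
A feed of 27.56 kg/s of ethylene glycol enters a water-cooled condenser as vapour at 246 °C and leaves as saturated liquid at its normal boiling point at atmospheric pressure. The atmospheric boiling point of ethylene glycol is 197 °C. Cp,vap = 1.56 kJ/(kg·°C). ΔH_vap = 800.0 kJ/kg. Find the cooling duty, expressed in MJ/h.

vapour 246→197 °C: -76.44 kJ/kg
condensation at 197 °C: -800 kJ/kg
Δh = -76.44 + -800 = -876.44 kJ/kg
Q = ṁ·Δh = 27.56 kg/s × -876.44 kJ/kg = -24155 kJ/s
|Q| = 24155 kW = 86957 MJ/h

Q_c = 87000 MJ/h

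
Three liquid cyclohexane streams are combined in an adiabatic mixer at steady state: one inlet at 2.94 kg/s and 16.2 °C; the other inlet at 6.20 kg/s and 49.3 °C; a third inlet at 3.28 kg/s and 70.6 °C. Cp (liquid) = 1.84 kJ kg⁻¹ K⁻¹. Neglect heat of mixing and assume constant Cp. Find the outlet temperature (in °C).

Energy balance with Q = 0: Σ ṁᵢCp,ᵢ(T_out − Tᵢ) = 0
T_out = Σ ṁᵢCp,ᵢTᵢ / Σ ṁᵢCp,ᵢ
      = 1076.1 / 22.853 = 47.09 °C

T_out = 47.1 °C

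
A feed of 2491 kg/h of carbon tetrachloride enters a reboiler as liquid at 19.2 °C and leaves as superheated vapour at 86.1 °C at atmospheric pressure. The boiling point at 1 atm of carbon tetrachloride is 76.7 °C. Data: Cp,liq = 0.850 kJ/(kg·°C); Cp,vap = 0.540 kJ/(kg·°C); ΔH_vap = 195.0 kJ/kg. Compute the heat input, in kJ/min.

Q = 10300 kJ/min

liquid 19.2→76.7 °C: 48.875 kJ/kg
vaporisation at 76.7 °C: 195 kJ/kg
vapour 76.7→86.1 °C: 5.076 kJ/kg
Δh = 48.875 + 195 + 5.076 = 248.95 kJ/kg
Q = ṁ·Δh = 2491 kg/h × 248.95 kJ/kg = 620140 kJ/h
|Q| = 172.26 kW = 10336 kJ/min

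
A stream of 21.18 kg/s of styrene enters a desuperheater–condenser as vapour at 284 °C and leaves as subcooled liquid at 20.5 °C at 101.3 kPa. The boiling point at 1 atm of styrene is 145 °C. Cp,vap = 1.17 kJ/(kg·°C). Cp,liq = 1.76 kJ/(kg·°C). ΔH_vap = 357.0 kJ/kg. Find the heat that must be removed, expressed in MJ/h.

Q_c = 56300 MJ/h

vapour 284→145 °C: -162.63 kJ/kg
condensation at 145 °C: -357 kJ/kg
liquid 145→20.5 °C: -219.12 kJ/kg
Δh = -162.63 + -357 + -219.12 = -738.75 kJ/kg
Q = ṁ·Δh = 21.18 kg/s × -738.75 kJ/kg = -15647 kJ/s
|Q| = 15647 kW = 56328 MJ/h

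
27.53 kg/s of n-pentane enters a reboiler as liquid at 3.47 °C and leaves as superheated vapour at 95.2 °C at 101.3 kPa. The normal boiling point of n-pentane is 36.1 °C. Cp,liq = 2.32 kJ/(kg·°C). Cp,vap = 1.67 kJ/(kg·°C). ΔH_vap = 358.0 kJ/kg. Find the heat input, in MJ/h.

liquid 3.47→36.1 °C: 75.702 kJ/kg
vaporisation at 36.1 °C: 358 kJ/kg
vapour 36.1→95.2 °C: 98.697 kJ/kg
Δh = 75.702 + 358 + 98.697 = 532.4 kJ/kg
Q = ṁ·Δh = 27.53 kg/s × 532.4 kJ/kg = 14657 kJ/s
|Q| = 14657 kW = 52765 MJ/h

Q = 52800 MJ/h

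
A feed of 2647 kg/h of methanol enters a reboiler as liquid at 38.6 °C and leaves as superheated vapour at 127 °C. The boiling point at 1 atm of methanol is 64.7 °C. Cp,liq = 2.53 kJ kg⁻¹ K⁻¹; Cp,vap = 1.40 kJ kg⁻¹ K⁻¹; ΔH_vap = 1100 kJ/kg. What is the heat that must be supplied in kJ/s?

liquid 38.6→64.7 °C: 66.033 kJ/kg
vaporisation at 64.7 °C: 1100 kJ/kg
vapour 64.7→127 °C: 87.22 kJ/kg
Δh = 66.033 + 1100 + 87.22 = 1253.3 kJ/kg
Q = ṁ·Δh = 2647 kg/h × 1253.3 kJ/kg = 3.3174e+06 kJ/h
|Q| = 921.49 kW

Q = 921 kJ/s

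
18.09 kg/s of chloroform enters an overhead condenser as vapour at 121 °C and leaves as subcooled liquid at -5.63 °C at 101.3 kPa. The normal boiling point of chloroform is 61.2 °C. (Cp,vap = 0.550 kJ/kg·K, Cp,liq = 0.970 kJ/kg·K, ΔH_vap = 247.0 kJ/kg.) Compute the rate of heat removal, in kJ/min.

vapour 121→61.2 °C: -32.89 kJ/kg
condensation at 61.2 °C: -247 kJ/kg
liquid 61.2→-5.63 °C: -64.825 kJ/kg
Δh = -32.89 + -247 + -64.825 = -344.72 kJ/kg
Q = ṁ·Δh = 18.09 kg/s × -344.72 kJ/kg = -6235.9 kJ/s
|Q| = 6235.9 kW = 374150 kJ/min

Q_c = 374000 kJ/min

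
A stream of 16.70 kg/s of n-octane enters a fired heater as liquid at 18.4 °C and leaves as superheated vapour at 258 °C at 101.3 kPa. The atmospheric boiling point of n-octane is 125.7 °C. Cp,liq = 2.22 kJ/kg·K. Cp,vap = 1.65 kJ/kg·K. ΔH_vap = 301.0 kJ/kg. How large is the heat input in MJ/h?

liquid 18.4→125.7 °C: 238.21 kJ/kg
vaporisation at 125.7 °C: 301 kJ/kg
vapour 125.7→258 °C: 218.3 kJ/kg
Δh = 238.21 + 301 + 218.3 = 757.5 kJ/kg
Q = ṁ·Δh = 16.70 kg/s × 757.5 kJ/kg = 12650 kJ/s
|Q| = 12650 kW = 45541 MJ/h

Q = 45500 MJ/h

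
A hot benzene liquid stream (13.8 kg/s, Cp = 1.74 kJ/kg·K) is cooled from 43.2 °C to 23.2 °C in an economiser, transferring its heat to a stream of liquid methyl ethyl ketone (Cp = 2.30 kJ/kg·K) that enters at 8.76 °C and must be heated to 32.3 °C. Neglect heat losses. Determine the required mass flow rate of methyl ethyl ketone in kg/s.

Heat released by hot stream: Q = 13.8 × 1.74 × (43.2 − 23.2) = 480.24 kJ/s
Energy balance on cold side (adiabatic exchanger): Q = ṁ_c·Cp_c·(T_c,out − T_c,in)
ṁ_c = 480.24 / [2.30 × (32.3 − 8.76)] = 8.87 kg/s

ṁ_c = 8.87 kg/s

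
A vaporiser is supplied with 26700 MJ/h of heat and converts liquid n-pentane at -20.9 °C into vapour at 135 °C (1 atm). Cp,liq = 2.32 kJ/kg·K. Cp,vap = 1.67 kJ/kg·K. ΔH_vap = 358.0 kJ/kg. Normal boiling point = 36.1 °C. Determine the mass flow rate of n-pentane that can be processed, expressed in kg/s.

Δh = 2.32×(36.1−-20.9) + 358.0 + 1.67×(135−36.1) = 655.4 kJ/kg
Q = 26700 MJ/h = 7416.7 kJ/s = 7416.7 kJ/s
ṁ = Q/Δh = 7416.7 / 655.4 = 11.316 kg/s

ṁ = 11.3 kg/s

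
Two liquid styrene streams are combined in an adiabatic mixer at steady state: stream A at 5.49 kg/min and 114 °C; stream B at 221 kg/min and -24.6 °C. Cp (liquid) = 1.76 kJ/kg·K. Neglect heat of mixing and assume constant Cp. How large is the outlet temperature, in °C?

No heat crosses the boundary, so H_out = H_in.
Σ ṁᵢCp,ᵢTᵢ = 5.49×1.76×114 + 221×1.76×-24.6 = -8466.9
Σ ṁᵢCp,ᵢ = 5.49×1.76 + 221×1.76 = 398.62
T_out = -8466.9 / 398.62 = -21.24 °C

T_out = -21.2 °C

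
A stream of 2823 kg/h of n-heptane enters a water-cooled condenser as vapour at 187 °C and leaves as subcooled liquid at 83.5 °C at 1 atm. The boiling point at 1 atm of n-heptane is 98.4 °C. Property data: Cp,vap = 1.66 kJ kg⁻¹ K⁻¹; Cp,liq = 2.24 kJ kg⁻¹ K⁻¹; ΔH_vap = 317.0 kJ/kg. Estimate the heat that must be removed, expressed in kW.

vapour 187→98.4 °C: -147.08 kJ/kg
condensation at 98.4 °C: -317 kJ/kg
liquid 98.4→83.5 °C: -33.376 kJ/kg
Δh = -147.08 + -317 + -33.376 = -497.45 kJ/kg
Q = ṁ·Δh = 2823 kg/h × -497.45 kJ/kg = -1.4043e+06 kJ/h
|Q| = 390.09 kW

Q_c = 390 kW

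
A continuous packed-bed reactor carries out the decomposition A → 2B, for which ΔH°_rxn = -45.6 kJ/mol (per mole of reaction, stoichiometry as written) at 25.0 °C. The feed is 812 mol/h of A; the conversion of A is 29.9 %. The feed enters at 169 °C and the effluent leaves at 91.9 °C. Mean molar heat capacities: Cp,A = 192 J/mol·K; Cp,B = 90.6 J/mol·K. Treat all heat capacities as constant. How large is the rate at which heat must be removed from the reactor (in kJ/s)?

Extent of reaction ξ = 0.299 × 812 = 242.79 mol/h
Reaction term: ξ·ΔH°_rxn = 242.79 × -45.6 = -11071 kJ/h
Sensible, feed 169→25 °C: -22450 kJ/h
Outlet flows (mol/h): A 569.21, B 485.58
Sensible, products 25→91.9 °C: 10255 kJ/h
Q = ΔH = -23267 kJ/h = -6.463 kW
Heat removed = 6.463 kJ/s

Q_out = 6.46 kJ/s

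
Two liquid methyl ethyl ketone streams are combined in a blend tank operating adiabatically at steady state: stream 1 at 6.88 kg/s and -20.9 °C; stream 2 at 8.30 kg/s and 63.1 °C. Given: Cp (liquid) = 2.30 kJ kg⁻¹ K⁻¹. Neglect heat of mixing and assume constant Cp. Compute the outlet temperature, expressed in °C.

T_out = 25.0 °C

Adiabatic, steady state ⇒ Σ ṁᵢCp,ᵢ(T_out − Tᵢ) = 0
T_out = Σ ṁᵢCp,ᵢTᵢ / Σ ṁᵢCp,ᵢ
      = 873.86 / 34.914 = 25.029 °C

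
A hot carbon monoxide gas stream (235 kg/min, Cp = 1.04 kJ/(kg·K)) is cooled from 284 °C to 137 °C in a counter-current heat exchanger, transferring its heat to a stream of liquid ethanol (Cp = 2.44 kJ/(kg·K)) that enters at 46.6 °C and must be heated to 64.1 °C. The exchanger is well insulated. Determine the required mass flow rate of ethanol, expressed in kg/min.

Heat released by hot stream: Q = 235 × 1.04 × (284 − 137) = 35927 kJ/min
Energy balance on cold side (adiabatic exchanger): Q = ṁ_c·Cp_c·(T_c,out − T_c,in)
ṁ_c = 35927 / [2.44 × (64.1 − 46.6)] = 841.38 kg/min

ṁ_c = 841 kg/min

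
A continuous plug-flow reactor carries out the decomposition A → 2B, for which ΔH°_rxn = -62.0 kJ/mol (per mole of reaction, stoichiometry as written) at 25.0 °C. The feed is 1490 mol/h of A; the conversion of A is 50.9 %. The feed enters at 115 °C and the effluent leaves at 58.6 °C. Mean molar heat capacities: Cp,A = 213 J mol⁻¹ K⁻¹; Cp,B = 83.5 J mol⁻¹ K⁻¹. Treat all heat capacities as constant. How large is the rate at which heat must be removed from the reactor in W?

Q_out = 18400 W

Extent of reaction ξ = 0.509 × 1490 = 758.41 mol/h
Reaction term: ξ·ΔH°_rxn = 758.41 × -62.0 = -47021 kJ/h
Sensible, feed 115→25 °C: -28563 kJ/h
Outlet flows (mol/h): A 731.59, B 1516.8
Sensible, products 25→58.6 °C: 9491.4 kJ/h
Q = ΔH = -66093 kJ/h = -18.359 kW
Heat removed = 18359 W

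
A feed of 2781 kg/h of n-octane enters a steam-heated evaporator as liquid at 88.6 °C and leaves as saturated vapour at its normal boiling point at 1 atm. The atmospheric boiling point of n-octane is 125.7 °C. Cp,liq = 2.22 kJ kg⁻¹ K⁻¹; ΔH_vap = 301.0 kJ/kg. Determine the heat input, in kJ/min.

liquid 88.6→125.7 °C: 82.362 kJ/kg
vaporisation at 125.7 °C: 301 kJ/kg
Δh = 82.362 + 301 = 383.36 kJ/kg
Q = ṁ·Δh = 2781 kg/h × 383.36 kJ/kg = 1.0661e+06 kJ/h
|Q| = 296.15 kW = 17769 kJ/min

Q = 17800 kJ/min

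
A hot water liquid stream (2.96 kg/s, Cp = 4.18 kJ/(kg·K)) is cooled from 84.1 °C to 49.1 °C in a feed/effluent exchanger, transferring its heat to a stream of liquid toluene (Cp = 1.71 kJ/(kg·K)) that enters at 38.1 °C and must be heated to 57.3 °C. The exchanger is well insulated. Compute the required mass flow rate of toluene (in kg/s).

Heat released by hot stream: Q = 2.96 × 4.18 × (84.1 − 49.1) = 433.05 kJ/s
Energy balance on cold side (adiabatic exchanger): Q = ṁ_c·Cp_c·(T_c,out − T_c,in)
ṁ_c = 433.05 / [1.71 × (57.3 − 38.1)] = 13.19 kg/s

ṁ_c = 13.2 kg/s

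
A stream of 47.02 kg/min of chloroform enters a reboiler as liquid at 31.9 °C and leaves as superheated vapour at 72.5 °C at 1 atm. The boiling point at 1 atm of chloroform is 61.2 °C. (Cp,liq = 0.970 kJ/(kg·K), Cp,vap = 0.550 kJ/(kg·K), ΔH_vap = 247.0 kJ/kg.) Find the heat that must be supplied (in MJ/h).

liquid 31.9→61.2 °C: 28.421 kJ/kg
vaporisation at 61.2 °C: 247 kJ/kg
vapour 61.2→72.5 °C: 6.215 kJ/kg
Δh = 28.421 + 247 + 6.215 = 281.64 kJ/kg
Q = ṁ·Δh = 47.02 kg/min × 281.64 kJ/kg = 13243 kJ/min
|Q| = 220.71 kW = 794.55 MJ/h

Q = 795 MJ/h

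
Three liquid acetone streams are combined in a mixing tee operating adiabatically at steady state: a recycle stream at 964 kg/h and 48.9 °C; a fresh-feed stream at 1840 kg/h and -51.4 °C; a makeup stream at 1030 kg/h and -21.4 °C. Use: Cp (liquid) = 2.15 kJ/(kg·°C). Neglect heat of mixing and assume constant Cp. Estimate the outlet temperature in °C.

T_out = -18.1 °C

Adiabatic, steady state ⇒ Σ ṁᵢCp,ᵢ(T_out − Tᵢ) = 0
T_out = Σ ṁᵢCp,ᵢTᵢ / Σ ṁᵢCp,ᵢ
      = -149380 / 8243.1 = -18.122 °C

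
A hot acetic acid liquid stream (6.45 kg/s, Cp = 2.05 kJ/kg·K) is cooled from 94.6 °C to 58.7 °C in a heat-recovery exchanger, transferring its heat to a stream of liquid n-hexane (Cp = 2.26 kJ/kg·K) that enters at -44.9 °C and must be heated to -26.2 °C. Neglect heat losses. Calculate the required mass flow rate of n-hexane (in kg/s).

ṁ_c = 11.2 kg/s

Heat released by hot stream: Q = 6.45 × 2.05 × (94.6 − 58.7) = 474.69 kJ/s
Energy balance on cold side (adiabatic exchanger): Q = ṁ_c·Cp_c·(T_c,out − T_c,in)
ṁ_c = 474.69 / [2.26 × (-26.2 − -44.9)] = 11.232 kg/s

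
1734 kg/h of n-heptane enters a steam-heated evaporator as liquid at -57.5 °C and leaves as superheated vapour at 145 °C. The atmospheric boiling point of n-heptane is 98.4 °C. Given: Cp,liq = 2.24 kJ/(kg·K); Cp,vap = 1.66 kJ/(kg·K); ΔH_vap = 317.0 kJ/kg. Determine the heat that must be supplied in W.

Q = 358000 W

liquid -57.5→98.4 °C: 349.22 kJ/kg
vaporisation at 98.4 °C: 317 kJ/kg
vapour 98.4→145 °C: 77.356 kJ/kg
Δh = 349.22 + 317 + 77.356 = 743.57 kJ/kg
Q = ṁ·Δh = 1734 kg/h × 743.57 kJ/kg = 1.2894e+06 kJ/h
|Q| = 358.15 kW = 358150 W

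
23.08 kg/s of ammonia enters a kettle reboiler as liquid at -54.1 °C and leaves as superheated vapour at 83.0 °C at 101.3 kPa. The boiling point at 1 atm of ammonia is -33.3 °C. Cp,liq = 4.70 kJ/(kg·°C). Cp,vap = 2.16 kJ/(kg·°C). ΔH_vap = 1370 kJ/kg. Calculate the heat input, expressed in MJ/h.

liquid -54.1→-33.3 °C: 97.76 kJ/kg
vaporisation at -33.3 °C: 1370 kJ/kg
vapour -33.3→83.0 °C: 251.21 kJ/kg
Δh = 97.76 + 1370 + 251.21 = 1719 kJ/kg
Q = ṁ·Δh = 23.08 kg/s × 1719 kJ/kg = 39674 kJ/s
|Q| = 39674 kW = 142830 MJ/h

Q = 143000 MJ/h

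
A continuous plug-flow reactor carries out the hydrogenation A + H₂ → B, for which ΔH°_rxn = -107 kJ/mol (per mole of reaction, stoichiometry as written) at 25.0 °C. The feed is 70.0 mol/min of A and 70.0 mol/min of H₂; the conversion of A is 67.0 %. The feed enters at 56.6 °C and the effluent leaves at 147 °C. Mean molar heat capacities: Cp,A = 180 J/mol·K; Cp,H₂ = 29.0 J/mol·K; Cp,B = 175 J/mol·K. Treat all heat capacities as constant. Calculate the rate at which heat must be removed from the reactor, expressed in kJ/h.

Extent of reaction ξ = 0.670 × 70.0 = 46.9 mol/min
Reaction term: ξ·ΔH°_rxn = 46.9 × -107 = -5018.3 kJ/min
Sensible, feed 56.6→25 °C: -462.31 kJ/min
Outlet flows (mol/min): A 23.1, H₂ 23.1, B 46.9
Sensible, products 25→147 °C: 1590.3 kJ/min
Q = ΔH = -3890.3 kJ/min = -64.838 kW
Heat removed = 233420 kJ/h

Q_out = 233000 kJ/h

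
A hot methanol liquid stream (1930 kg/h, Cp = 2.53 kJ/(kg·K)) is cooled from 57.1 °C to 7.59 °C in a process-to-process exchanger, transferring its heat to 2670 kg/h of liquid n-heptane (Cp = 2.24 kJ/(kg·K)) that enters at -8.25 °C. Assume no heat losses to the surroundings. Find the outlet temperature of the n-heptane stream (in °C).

Heat released by hot stream: Q = 1930 × 2.53 × (57.1 − 7.59) = 241750 kJ/h
Energy balance on cold side (adiabatic exchanger): Q = ṁ_c·Cp_c·(T_c,out − T_c,in)
T_c,out = -8.25 + 241750/(2670 × 2.24) = 32.171 °C

T_c,out = 32.2 °C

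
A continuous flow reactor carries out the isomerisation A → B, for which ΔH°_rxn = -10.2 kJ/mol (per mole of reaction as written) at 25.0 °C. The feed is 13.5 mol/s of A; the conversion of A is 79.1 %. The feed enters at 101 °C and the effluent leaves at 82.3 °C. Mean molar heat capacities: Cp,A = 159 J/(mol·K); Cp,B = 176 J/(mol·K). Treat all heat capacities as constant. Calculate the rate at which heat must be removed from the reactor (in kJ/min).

Q_out = 8320 kJ/min

Extent of reaction ξ = 0.791 × 13.5 = 10.678 mol/s
Reaction term: ξ·ΔH°_rxn = 10.678 × -10.2 = -108.92 kJ/s
Sensible, feed 101→25 °C: -163.13 kJ/s
Outlet flows (mol/s): A 2.8215, B 10.678
Sensible, products 25→82.3 °C: 133.4 kJ/s
Q = ΔH = -138.66 kJ/s = -138.66 kW
Heat removed = 8319.5 kJ/min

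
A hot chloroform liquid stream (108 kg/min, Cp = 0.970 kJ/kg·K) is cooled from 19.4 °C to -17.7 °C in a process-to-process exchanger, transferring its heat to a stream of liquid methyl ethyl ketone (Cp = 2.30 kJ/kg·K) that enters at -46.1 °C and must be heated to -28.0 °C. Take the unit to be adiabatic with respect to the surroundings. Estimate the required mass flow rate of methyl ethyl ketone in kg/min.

ṁ_c = 93.4 kg/min

Heat released by hot stream: Q = 108 × 0.970 × (19.4 − -17.7) = 3886.6 kJ/min
Energy balance on cold side (adiabatic exchanger): Q = ṁ_c·Cp_c·(T_c,out − T_c,in)
ṁ_c = 3886.6 / [2.30 × (-28.0 − -46.1)] = 93.36 kg/min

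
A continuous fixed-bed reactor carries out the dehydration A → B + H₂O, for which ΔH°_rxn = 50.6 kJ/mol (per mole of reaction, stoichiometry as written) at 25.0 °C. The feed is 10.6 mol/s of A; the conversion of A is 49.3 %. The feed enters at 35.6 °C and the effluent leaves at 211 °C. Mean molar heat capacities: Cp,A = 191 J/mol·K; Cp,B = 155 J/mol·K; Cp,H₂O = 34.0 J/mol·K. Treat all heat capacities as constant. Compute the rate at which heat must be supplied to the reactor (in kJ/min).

Q_in = 37100 kJ/min

Extent of reaction ξ = 0.493 × 10.6 = 5.2258 mol/s
Reaction term: ξ·ΔH°_rxn = 5.2258 × 50.6 = 264.43 kJ/s
Sensible, feed 35.6→25 °C: -21.461 kJ/s
Outlet flows (mol/s): A 5.3742, B 5.2258, H₂O 5.2258
Sensible, products 25→211 °C: 374.63 kJ/s
Q = ΔH = 617.6 kJ/s = 617.6 kW
Heat supplied = 37056 kJ/min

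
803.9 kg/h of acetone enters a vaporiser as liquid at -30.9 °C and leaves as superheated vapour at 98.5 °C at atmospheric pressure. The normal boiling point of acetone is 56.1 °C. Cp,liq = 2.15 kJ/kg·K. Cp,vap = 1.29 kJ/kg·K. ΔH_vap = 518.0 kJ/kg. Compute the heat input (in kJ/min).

Q = 10200 kJ/min

liquid -30.9→56.1 °C: 187.05 kJ/kg
vaporisation at 56.1 °C: 518 kJ/kg
vapour 56.1→98.5 °C: 54.696 kJ/kg
Δh = 187.05 + 518 + 54.696 = 759.75 kJ/kg
Q = ṁ·Δh = 803.9 kg/h × 759.75 kJ/kg = 610760 kJ/h
|Q| = 169.66 kW = 10179 kJ/min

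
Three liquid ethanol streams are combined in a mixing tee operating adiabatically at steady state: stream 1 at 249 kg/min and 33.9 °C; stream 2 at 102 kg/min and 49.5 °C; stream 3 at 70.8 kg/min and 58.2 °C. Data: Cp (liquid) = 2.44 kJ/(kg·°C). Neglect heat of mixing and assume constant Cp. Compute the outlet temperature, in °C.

T_out = 41.8 °C

Adiabatic, steady state ⇒ Σ ṁᵢCp,ᵢ(T_out − Tᵢ) = 0
T_out = Σ ṁᵢCp,ᵢTᵢ / Σ ṁᵢCp,ᵢ
      = 42970 / 1029.2 = 41.751 °C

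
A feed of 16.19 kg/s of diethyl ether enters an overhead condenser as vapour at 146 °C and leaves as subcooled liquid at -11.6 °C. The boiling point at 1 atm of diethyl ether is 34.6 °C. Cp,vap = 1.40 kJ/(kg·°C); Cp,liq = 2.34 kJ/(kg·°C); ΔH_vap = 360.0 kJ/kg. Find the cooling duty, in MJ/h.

vapour 146→34.6 °C: -155.96 kJ/kg
condensation at 34.6 °C: -360 kJ/kg
liquid 34.6→-11.6 °C: -108.11 kJ/kg
Δh = -155.96 + -360 + -108.11 = -624.07 kJ/kg
Q = ṁ·Δh = 16.19 kg/s × -624.07 kJ/kg = -10104 kJ/s
|Q| = 10104 kW = 36373 MJ/h

Q_c = 36400 MJ/h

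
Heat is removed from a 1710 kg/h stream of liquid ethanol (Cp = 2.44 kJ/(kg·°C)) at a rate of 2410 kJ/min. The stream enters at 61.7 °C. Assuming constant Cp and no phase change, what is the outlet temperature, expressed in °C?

T_out = 27.0 °C

Q = 2410 kJ/min = 144600 kJ/h
ΔT = Q/(ṁ·Cp) = 144600/(1710×2.44) = 34.656 K
T_out = 61.7 − 34.656 = 27.044 °C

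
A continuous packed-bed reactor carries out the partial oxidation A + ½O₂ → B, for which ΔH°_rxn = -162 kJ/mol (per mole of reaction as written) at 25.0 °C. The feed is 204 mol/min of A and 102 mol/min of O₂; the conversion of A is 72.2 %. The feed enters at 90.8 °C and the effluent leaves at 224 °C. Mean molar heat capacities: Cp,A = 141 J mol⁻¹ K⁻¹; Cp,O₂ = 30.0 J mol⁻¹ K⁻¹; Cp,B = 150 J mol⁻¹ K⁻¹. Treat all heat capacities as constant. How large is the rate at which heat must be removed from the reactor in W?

Extent of reaction ξ = 0.722 × 204 = 147.29 mol/min
Reaction term: ξ·ΔH°_rxn = 147.29 × -162 = -23861 kJ/min
Sensible, feed 90.8→25 °C: -2094 kJ/min
Outlet flows (mol/min): A 56.712, O₂ 28.356, B 147.29
Sensible, products 25→224 °C: 6157.1 kJ/min
Q = ΔH = -19798 kJ/min = -329.96 kW
Heat removed = 329960 W

Q_out = 330000 W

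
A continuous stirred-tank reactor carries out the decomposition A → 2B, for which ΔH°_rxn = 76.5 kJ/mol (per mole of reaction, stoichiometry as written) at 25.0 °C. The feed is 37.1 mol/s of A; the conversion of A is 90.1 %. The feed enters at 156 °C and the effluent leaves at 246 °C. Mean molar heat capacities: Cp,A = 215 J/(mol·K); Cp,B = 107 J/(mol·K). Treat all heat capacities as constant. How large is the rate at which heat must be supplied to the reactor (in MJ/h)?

Q_in = 11800 MJ/h

Extent of reaction ξ = 0.901 × 37.1 = 33.427 mol/s
Reaction term: ξ·ΔH°_rxn = 33.427 × 76.5 = 2557.2 kJ/s
Sensible, feed 156→25 °C: -1044.9 kJ/s
Outlet flows (mol/s): A 3.6729, B 66.854
Sensible, products 25→246 °C: 1755.4 kJ/s
Q = ΔH = 3267.7 kJ/s = 3267.7 kW
Heat supplied = 11764 MJ/h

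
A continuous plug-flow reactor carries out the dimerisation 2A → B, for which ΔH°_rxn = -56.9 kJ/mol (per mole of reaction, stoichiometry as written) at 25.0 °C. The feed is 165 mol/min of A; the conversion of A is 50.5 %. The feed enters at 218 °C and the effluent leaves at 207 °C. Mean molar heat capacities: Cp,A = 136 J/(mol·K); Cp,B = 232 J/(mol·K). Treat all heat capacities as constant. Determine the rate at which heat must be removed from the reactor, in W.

Extent of reaction ξ = 0.505 × 165 / 2 = 41.663 mol/min
Reaction term: ξ·ΔH°_rxn = 41.663 × -56.9 = -2370.6 kJ/min
Sensible, feed 218→25 °C: -4330.9 kJ/min
Outlet flows (mol/min): A 81.675, B 41.663
Sensible, products 25→207 °C: 3780.8 kJ/min
Q = ΔH = -2920.7 kJ/min = -48.679 kW
Heat removed = 48679 W

Q_out = 48700 W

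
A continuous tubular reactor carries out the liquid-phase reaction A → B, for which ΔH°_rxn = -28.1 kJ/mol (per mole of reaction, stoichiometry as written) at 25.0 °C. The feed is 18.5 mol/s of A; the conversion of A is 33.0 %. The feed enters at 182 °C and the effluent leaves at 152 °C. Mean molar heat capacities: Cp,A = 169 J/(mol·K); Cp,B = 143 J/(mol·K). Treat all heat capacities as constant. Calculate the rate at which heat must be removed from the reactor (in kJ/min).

Extent of reaction ξ = 0.330 × 18.5 = 6.105 mol/s
Reaction term: ξ·ΔH°_rxn = 6.105 × -28.1 = -171.55 kJ/s
Sensible, feed 182→25 °C: -490.86 kJ/s
Outlet flows (mol/s): A 12.395, B 6.105
Sensible, products 25→152 °C: 376.91 kJ/s
Q = ΔH = -285.5 kJ/s = -285.5 kW
Heat removed = 17130 kJ/min

Q_out = 17100 kJ/min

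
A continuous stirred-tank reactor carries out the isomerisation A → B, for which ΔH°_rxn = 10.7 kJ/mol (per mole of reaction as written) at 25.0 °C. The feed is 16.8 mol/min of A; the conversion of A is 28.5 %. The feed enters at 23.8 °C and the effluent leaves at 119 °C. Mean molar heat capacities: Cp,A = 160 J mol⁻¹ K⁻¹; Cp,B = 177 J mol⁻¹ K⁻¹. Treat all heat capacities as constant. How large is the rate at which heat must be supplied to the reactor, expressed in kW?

Q_in = 5.25 kW

Extent of reaction ξ = 0.285 × 16.8 = 4.788 mol/min
Reaction term: ξ·ΔH°_rxn = 4.788 × 10.7 = 51.232 kJ/min
Sensible, feed 23.8→25 °C: 3.2256 kJ/min
Outlet flows (mol/min): A 12.012, B 4.788
Sensible, products 25→119 °C: 260.32 kJ/min
Q = ΔH = 314.78 kJ/min = 5.2463 kW
Heat supplied = 5.2463 kW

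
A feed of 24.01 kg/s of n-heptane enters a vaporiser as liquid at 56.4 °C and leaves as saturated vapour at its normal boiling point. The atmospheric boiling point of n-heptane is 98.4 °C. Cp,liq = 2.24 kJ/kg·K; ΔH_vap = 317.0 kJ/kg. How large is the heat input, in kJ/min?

Q = 592000 kJ/min

liquid 56.4→98.4 °C: 94.08 kJ/kg
vaporisation at 98.4 °C: 317 kJ/kg
Δh = 94.08 + 317 = 411.08 kJ/kg
Q = ṁ·Δh = 24.01 kg/s × 411.08 kJ/kg = 9870 kJ/s
|Q| = 9870 kW = 592200 kJ/min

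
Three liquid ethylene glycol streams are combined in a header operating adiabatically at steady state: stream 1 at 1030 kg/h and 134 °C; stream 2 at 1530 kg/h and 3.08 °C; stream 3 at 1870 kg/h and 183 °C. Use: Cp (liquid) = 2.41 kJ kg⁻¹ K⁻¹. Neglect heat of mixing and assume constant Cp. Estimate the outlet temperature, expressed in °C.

No heat crosses the boundary, so H_out = H_in.
T_out = Σ ṁᵢCp,ᵢTᵢ / Σ ṁᵢCp,ᵢ
      = 1.1687e+06 / 10676 = 109.47 °C

T_out = 109 °C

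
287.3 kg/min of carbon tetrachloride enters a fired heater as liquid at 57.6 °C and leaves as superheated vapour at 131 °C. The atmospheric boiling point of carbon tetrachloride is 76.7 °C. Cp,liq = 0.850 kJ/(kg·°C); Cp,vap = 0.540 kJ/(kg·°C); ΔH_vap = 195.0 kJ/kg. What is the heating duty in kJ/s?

Q = 1150 kJ/s

liquid 57.6→76.7 °C: 16.235 kJ/kg
vaporisation at 76.7 °C: 195 kJ/kg
vapour 76.7→131 °C: 29.322 kJ/kg
Δh = 16.235 + 195 + 29.322 = 240.56 kJ/kg
Q = ṁ·Δh = 287.3 kg/min × 240.56 kJ/kg = 69112 kJ/min
|Q| = 1151.9 kW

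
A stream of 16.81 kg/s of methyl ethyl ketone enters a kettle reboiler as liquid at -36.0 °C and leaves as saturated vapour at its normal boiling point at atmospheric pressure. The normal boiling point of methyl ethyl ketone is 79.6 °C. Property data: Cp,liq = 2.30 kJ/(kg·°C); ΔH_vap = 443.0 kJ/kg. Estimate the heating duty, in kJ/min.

liquid -36.0→79.6 °C: 265.88 kJ/kg
vaporisation at 79.6 °C: 443 kJ/kg
Δh = 265.88 + 443 = 708.88 kJ/kg
Q = ṁ·Δh = 16.81 kg/s × 708.88 kJ/kg = 11916 kJ/s
|Q| = 11916 kW = 714980 kJ/min

Q = 715000 kJ/min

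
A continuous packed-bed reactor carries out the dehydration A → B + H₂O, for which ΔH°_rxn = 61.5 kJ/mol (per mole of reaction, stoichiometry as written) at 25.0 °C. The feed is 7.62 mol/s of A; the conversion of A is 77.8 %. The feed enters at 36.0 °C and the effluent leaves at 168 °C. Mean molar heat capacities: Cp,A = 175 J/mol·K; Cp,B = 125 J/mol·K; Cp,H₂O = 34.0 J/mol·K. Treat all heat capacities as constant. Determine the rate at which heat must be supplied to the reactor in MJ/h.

Q_in = 1900 MJ/h

Extent of reaction ξ = 0.778 × 7.62 = 5.9284 mol/s
Reaction term: ξ·ΔH°_rxn = 5.9284 × 61.5 = 364.59 kJ/s
Sensible, feed 36.0→25 °C: -14.668 kJ/s
Outlet flows (mol/s): A 1.6916, B 5.9284, H₂O 5.9284
Sensible, products 25→168 °C: 177.13 kJ/s
Q = ΔH = 527.05 kJ/s = 527.05 kW
Heat supplied = 1897.4 MJ/h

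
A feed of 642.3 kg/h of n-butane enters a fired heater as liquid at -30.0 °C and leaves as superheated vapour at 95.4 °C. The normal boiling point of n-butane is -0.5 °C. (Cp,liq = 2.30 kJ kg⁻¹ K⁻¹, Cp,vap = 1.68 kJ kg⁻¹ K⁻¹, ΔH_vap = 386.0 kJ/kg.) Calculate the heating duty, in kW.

Q = 110 kW

liquid -30.0→-0.5 °C: 67.85 kJ/kg
vaporisation at -0.5 °C: 386 kJ/kg
vapour -0.5→95.4 °C: 161.11 kJ/kg
Δh = 67.85 + 386 + 161.11 = 614.96 kJ/kg
Q = ṁ·Δh = 642.3 kg/h × 614.96 kJ/kg = 394990 kJ/h
|Q| = 109.72 kW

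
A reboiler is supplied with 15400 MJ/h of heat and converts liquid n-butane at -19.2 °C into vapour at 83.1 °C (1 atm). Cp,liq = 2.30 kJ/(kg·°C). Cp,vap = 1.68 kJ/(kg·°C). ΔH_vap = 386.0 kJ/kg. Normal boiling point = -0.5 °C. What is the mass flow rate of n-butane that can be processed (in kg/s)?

Δh = 2.30×(-0.5−-19.2) + 386.0 + 1.68×(83.1−-0.5) = 569.46 kJ/kg
Q = 15400 MJ/h = 4277.8 kJ/s = 4277.8 kJ/s
ṁ = Q/Δh = 4277.8 / 569.46 = 7.512 kg/s

ṁ = 7.51 kg/s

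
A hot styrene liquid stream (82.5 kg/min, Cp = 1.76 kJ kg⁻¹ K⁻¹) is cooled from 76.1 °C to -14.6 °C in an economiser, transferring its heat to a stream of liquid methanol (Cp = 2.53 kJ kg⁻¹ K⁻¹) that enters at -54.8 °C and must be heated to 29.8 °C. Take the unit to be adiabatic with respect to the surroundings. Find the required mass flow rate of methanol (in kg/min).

ṁ_c = 61.5 kg/min

Heat released by hot stream: Q = 82.5 × 1.76 × (76.1 − -14.6) = 13170 kJ/min
Energy balance on cold side (adiabatic exchanger): Q = ṁ_c·Cp_c·(T_c,out − T_c,in)
ṁ_c = 13170 / [2.53 × (29.8 − -54.8)] = 61.529 kg/min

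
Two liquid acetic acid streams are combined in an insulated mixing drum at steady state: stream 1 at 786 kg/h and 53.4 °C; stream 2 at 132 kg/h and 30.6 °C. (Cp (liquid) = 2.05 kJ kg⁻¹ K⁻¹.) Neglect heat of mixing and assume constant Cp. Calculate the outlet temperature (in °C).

T_out = 50.1 °C

No heat crosses the boundary, so H_out = H_in.
T_out = Σ ṁᵢCp,ᵢTᵢ / Σ ṁᵢCp,ᵢ
      = 94324 / 1881.9 = 50.122 °C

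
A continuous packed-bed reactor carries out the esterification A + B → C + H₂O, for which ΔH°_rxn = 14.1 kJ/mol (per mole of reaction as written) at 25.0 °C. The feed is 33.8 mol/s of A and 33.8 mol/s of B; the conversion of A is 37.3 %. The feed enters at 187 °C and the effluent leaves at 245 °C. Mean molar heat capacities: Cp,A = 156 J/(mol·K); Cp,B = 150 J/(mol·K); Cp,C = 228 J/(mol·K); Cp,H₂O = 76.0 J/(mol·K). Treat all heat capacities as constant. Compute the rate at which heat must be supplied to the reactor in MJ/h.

Extent of reaction ξ = 0.373 × 33.8 = 12.607 mol/s
Reaction term: ξ·ΔH°_rxn = 12.607 × 14.1 = 177.76 kJ/s
Sensible, feed 187→25 °C: -1675.5 kJ/s
Outlet flows (mol/s): A 21.193, B 21.193, C 12.607, H₂O 12.607
Sensible, products 25→245 °C: 2269.9 kJ/s
Q = ΔH = 772.1 kJ/s = 772.1 kW
Heat supplied = 2779.6 MJ/h

Q_in = 2780 MJ/h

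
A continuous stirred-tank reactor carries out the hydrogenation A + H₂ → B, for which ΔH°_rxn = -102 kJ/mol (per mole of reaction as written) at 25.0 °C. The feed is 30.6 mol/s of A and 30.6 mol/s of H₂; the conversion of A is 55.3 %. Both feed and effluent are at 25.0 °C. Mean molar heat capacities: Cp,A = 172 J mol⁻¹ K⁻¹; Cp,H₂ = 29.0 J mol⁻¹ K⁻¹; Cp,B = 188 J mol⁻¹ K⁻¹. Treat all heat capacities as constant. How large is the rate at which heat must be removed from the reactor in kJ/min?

Q_out = 104000 kJ/min

Extent of reaction ξ = 0.553 × 30.6 = 16.922 mol/s
Reaction term: ξ·ΔH°_rxn = 16.922 × -102 = -1726 kJ/s
Q = ΔH = -1726 kJ/s = -1726 kW
Heat removed = 103560 kJ/min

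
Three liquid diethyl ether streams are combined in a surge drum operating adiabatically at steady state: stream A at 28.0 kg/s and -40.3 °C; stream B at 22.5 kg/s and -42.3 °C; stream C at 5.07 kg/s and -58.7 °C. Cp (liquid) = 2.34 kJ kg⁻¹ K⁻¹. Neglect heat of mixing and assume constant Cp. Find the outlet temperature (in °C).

T_out = -42.8 °C

Energy balance with Q = 0: Σ ṁᵢCp,ᵢ(T_out − Tᵢ) = 0
T_out = Σ ṁᵢCp,ᵢTᵢ / Σ ṁᵢCp,ᵢ
      = -5564 / 130.03 = -42.789 °C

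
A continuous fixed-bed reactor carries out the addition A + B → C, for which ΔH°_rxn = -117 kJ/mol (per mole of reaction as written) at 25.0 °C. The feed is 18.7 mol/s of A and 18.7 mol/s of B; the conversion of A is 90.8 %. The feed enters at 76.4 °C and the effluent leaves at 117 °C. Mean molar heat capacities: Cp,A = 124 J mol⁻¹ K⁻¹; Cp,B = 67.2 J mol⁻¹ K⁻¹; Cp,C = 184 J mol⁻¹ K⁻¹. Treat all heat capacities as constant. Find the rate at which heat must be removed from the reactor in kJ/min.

Extent of reaction ξ = 0.908 × 18.7 = 16.98 mol/s
Reaction term: ξ·ΔH°_rxn = 16.98 × -117 = -1986.6 kJ/s
Sensible, feed 76.4→25 °C: -183.78 kJ/s
Outlet flows (mol/s): A 1.7204, B 1.7204, C 16.98
Sensible, products 25→117 °C: 317.69 kJ/s
Q = ΔH = -1852.7 kJ/s = -1852.7 kW
Heat removed = 111160 kJ/min

Q_out = 111000 kJ/min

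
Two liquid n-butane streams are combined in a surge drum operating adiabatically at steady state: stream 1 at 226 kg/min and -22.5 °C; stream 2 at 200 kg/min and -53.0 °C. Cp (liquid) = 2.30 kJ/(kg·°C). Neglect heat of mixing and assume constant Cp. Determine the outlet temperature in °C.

Energy balance with Q = 0: Σ ṁᵢCp,ᵢ(T_out − Tᵢ) = 0
T_out = Σ ṁᵢCp,ᵢTᵢ / Σ ṁᵢCp,ᵢ
      = -36075 / 979.8 = -36.819 °C

T_out = -36.8 °C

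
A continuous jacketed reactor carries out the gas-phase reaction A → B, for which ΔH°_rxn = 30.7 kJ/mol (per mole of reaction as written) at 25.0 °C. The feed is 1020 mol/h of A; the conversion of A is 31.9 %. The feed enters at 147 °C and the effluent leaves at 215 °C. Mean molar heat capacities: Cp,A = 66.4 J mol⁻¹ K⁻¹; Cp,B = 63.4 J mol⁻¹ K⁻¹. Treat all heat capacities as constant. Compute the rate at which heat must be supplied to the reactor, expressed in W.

Q_in = 4000 W

Extent of reaction ξ = 0.319 × 1020 = 325.38 mol/h
Reaction term: ξ·ΔH°_rxn = 325.38 × 30.7 = 9989.2 kJ/h
Sensible, feed 147→25 °C: -8262.8 kJ/h
Outlet flows (mol/h): A 694.62, B 325.38
Sensible, products 25→215 °C: 12683 kJ/h
Q = ΔH = 14409 kJ/h = 4.0026 kW
Heat supplied = 4002.6 W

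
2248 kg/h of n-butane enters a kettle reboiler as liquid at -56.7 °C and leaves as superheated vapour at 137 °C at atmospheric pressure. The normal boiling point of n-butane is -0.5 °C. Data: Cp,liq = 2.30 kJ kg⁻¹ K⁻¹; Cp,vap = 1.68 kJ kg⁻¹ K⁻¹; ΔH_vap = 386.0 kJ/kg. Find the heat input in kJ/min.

Q = 28000 kJ/min

liquid -56.7→-0.5 °C: 129.26 kJ/kg
vaporisation at -0.5 °C: 386 kJ/kg
vapour -0.5→137 °C: 231 kJ/kg
Δh = 129.26 + 386 + 231 = 746.26 kJ/kg
Q = ṁ·Δh = 2248 kg/h × 746.26 kJ/kg = 1.6776e+06 kJ/h
|Q| = 466 kW = 27960 kJ/min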